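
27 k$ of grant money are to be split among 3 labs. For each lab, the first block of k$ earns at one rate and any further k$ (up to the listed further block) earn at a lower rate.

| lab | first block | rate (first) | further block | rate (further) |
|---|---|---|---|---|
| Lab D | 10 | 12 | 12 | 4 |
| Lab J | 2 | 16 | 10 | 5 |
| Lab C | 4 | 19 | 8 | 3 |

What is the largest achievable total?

Rank every tier by rate: Lab C/T1 19 > Lab J/T1 16 > Lab D/T1 12 > Lab J/T2 5 > Lab D/T2 4 > Lab C/T2 3.
Lab C/T1 (19): +4 → 23 left.
Lab J T1 at 16: fill all 2 → 21 left.
Fill Lab D T1 block (10 at 12) → 11 left.
Lab J T2 at 5: fill all 10 → 1 left.
1 remain; put them into Lab D T2 at 4.
Total = 19×4 + 16×2 + 12×10 + 5×10 + 4×1 = 282.

282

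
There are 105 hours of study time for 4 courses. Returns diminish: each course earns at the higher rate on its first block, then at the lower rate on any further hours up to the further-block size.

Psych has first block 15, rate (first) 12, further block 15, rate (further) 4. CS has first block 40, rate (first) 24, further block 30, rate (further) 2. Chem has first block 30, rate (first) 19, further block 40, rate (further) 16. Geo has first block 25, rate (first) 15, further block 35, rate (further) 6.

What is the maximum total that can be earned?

2090

Treat each block as its own option and order by rate: CS/first 24 > Chem/first 19 > Chem/second 16 > Geo/first 15 > Psych/first 12 > Geo/second 6 > Psych/second 4 > CS/second 2.
CS first at 24: fill all 40 ; 65 left.
Fill Chem first block (30 at 19) ; 35 left.
35 remain; put them into Chem second at 16.
Total = 24×40 + 19×30 + 16×35 = 2090.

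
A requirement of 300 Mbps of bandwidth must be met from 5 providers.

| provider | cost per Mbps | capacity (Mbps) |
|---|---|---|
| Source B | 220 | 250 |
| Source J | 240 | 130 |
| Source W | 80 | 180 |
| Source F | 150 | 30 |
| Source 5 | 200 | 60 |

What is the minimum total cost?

37500

Use providers in increasing cost order.
Take 180 from Source W at 80 — need 120 more.
Take 30 from Source F at 150 — need 90 more.
Source 5 at 200: take all 60 Mbps — 30 still needed.
Source B at 220: take 30 of its 250 — requirement met.
Source J: unused.
Cost = 180×80 + 30×150 + 60×200 + 30×220 = 37500.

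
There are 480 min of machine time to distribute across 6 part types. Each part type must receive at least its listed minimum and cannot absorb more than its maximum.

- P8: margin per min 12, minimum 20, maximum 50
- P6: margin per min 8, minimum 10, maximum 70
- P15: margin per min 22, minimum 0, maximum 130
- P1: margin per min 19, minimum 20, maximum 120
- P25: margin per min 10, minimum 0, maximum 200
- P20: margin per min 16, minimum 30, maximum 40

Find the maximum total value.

7760

Meeting every minimum uses 20+10+0+20+0+30 = 80 min, leaving 400.
Rank by margin per min: P15 22 > P1 19 > P20 16 > P8 12 > P25 10 > P6 8.
P15: +130 to 130 (cap) — 270 left.
P1 takes 100 more to reach its cap of 120 — 170 left.
Give P20 10 more to hit its cap of 40 — 160 left.
P8 takes 30 more to reach its cap of 50 — 130 left.
P25 has room for 200 more but only 130 remain, so it gets 130.
Total = 12×50 + 8×10 + 22×130 + 19×120 + 10×130 + 16×40 = 7760.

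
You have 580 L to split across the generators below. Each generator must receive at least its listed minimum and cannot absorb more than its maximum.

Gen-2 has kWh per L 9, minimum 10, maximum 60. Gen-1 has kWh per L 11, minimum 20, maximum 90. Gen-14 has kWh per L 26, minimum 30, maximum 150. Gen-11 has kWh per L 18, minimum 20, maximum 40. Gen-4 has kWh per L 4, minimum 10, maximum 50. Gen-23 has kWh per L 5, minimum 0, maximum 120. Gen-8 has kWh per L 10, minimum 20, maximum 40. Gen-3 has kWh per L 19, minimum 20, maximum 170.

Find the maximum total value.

9920

Meeting every minimum uses 10+20+30+20+10+0+20+20 = 130 L, leaving 450.
Rank by kWh per L: Gen-14 26 > Gen-3 19 > Gen-11 18 > Gen-1 11 > Gen-8 10 > Gen-2 9 > Gen-23 5 > Gen-4 4.
Give Gen-14 120 more to hit its cap of 150 — 330 left.
Give Gen-3 150 more to hit its cap of 170 — 180 left.
Gen-11 takes 20 more to reach its cap of 40 — 160 left.
Gen-1 takes 70 more to reach its cap of 90 — 90 left.
Gen-8 takes 20 more to reach its cap of 40 — 70 left.
Gen-2 takes 50 more to reach its cap of 60 — 20 left.
Only 20 left; Gen-23 takes them to reach 20.
Total = 9×60 + 11×90 + 26×150 + 18×40 + 4×10 + 5×20 + 10×40 + 19×170 = 9920.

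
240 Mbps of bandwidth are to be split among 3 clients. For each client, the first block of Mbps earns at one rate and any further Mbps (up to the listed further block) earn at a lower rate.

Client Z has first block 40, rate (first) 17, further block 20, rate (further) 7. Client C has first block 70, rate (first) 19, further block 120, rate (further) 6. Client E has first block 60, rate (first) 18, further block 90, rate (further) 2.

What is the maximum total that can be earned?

Order all 6 blocks by rate: Client C/first 19 > Client E/first 18 > Client Z/first 17 > Client Z/second 7 > Client C/second 6 > Client E/second 2.
Client C first at 19: fill all 70 ; 170 left.
Fill Client E first block (60 at 18) ; 110 left.
Fill Client Z first block (40 at 17) ; 70 left.
Client Z/second (7): +20 ; 50 left.
Client C second at 6: only 50 left, fill 50.
Total = 19×70 + 18×60 + 17×40 + 7×20 + 6×50 = 3530.

3530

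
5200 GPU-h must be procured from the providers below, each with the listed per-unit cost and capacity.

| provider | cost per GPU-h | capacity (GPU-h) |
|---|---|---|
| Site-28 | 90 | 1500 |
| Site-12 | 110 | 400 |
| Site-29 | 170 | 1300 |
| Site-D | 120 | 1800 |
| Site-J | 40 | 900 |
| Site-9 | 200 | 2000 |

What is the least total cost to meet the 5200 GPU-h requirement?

533000

Use providers in increasing cost order.
Site-J (40): use full 900 → 4300 GPU-h to go.
Site-28 at 90: take all 1500 GPU-h → 2800 still needed.
Take 400 from Site-12 at 110 → need 2400 more.
Site-D (120): use full 1800 → 600 GPU-h to go.
Site-29 at 170: take 600 of its 1300 → requirement met.
Site-9: unused.
Cost = 900×40 + 1500×90 + 400×110 + 1800×120 + 600×170 = 533000.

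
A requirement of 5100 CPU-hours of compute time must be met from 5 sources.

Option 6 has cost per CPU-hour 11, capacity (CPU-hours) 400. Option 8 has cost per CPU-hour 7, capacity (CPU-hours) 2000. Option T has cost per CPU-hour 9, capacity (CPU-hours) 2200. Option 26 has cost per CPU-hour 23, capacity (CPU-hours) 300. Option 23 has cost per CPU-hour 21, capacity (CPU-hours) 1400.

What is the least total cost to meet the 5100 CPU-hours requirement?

Cheapest first:
Take 2000 from Option 8 at 7 — need 3100 more.
Option T at 9: take all 2200 CPU-hours — 900 still needed.
Option 6 at 11: take all 400 CPU-hours — 500 still needed.
Option 23 at 21: take 500 of its 1400 — requirement met.
Option 26: unused.
Cost = 2000×7 + 2200×9 + 400×11 + 500×21 = 48700.

48700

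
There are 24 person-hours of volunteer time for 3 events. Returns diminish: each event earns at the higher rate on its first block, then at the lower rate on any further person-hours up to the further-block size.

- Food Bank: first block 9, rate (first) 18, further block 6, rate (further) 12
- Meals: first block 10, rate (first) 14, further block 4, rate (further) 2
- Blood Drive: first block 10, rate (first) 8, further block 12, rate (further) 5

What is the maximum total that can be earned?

362

Order all 6 blocks by rate: Food Bank/T1 18 > Meals/T1 14 > Food Bank/T2 12 > Blood Drive/T1 8 > Blood Drive/T2 5 > Meals/T2 2.
Food Bank/T1 (18): +9 ; 15 left.
Meals T1 at 14: fill all 10 ; 5 left.
Food Bank/T2: +5 of 6 at 12; pool empty.
Total = 18×9 + 14×10 + 12×5 = 362.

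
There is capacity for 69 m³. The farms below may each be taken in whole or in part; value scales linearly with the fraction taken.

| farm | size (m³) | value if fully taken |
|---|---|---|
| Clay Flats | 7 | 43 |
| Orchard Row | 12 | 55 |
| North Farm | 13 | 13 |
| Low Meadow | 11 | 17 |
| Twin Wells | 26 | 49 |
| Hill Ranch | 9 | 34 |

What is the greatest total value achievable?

202

Sort by value density: Clay Flats 43/7≈6.14, Orchard Row 55/12≈4.58, Hill Ranch 34/9≈3.78, Twin Wells 49/26≈1.88, Low Meadow 17/11≈1.55, North Farm 13/13≈1.
Clay Flats: take in full, 7 m³ for value 43 ; 62 left.
All 12 m³ of Orchard Row fit (value 55) ; 50 remain.
Hill Ranch: take in full, 9 m³ for value 34 ; 41 left.
Twin Wells: take in full, 26 m³ for value 49 ; 15 left.
Take all of Low Meadow (11 m³, value 17) ; 4 m³ left.
Fill the last 4 m³ with part of North Farm: 4/13 of it earns 4.
Total value = 202.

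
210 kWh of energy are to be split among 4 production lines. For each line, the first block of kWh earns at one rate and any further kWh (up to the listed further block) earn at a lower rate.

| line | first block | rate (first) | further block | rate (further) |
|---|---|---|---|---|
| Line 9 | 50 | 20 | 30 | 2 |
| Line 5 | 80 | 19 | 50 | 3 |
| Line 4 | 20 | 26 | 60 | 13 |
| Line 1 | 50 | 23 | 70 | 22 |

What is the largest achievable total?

Rank every tier by rate: Line 4/T1 26 > Line 1/T1 23 > Line 1/T2 22 > Line 9/T1 20 > Line 5/T1 19 > Line 4/T2 13 > Line 5/T2 3 > Line 9/T2 2.
Line 4/T1 (26): +20 ; 190 left.
Line 1 T1 at 23: fill all 50 ; 140 left.
Line 1 T2 at 22: fill all 70 ; 70 left.
Line 9/T1 (20): +50 ; 20 left.
20 remain; put them into Line 5 T1 at 19.
Total = 26×20 + 23×50 + 22×70 + 20×50 + 19×20 = 4590.

4590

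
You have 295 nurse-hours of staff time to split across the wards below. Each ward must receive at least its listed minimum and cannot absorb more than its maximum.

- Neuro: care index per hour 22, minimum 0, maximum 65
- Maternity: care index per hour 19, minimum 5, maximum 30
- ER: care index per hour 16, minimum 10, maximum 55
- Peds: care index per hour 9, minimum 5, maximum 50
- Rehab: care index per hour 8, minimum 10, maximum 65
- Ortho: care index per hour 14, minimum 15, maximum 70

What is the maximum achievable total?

Meeting every minimum uses 0+5+10+5+10+15 = 45 nurse-hours, leaving 250.
Rank by care index per hour: Neuro 22 > Maternity 19 > ER 16 > Ortho 14 > Peds 9 > Rehab 8.
Neuro takes 65 more to reach its cap of 65 — 185 left.
Maternity: +25 to 30 (cap) — 160 left.
Give ER 45 more to hit its cap of 55 — 115 left.
Ortho: +55 to 70 (cap) — 60 left.
Give Peds 45 more to hit its cap of 50 — 15 left.
Rehab: +15 (room for 55) → 25. Pool exhausted.
Total = 22×65 + 19×30 + 16×55 + 9×50 + 8×25 + 14×70 = 4510.

4510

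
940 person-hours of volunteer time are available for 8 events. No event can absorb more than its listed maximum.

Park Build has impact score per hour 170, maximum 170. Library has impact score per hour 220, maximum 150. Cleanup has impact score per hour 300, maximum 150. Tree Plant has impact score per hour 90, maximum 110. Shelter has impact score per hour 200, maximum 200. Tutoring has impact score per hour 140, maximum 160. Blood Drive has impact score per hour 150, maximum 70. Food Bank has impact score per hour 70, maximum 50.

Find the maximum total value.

183400

Order the events by impact score per hour: Cleanup 300 > Library 220 > Shelter 200 > Park Build 170 > Blood Drive 150 > Tutoring 140 > Tree Plant 90 > Food Bank 70.
Cleanup: +150 to 150 (cap) ; 790 left.
Library takes 150 to reach its cap of 150 ; 640 left.
Shelter: +200 to 200 (cap) ; 440 left.
Park Build: +170 to 170 (cap) ; 270 left.
Give Blood Drive 70 to hit its cap of 70 ; 200 left.
Give Tutoring 160 to hit its cap of 160 ; 40 left.
Tree Plant has room for 110 but only 40 remain, so it gets 40.
Total = 170×170 + 220×150 + 300×150 + 90×40 + 200×200 + 140×160 + 150×70 = 183400.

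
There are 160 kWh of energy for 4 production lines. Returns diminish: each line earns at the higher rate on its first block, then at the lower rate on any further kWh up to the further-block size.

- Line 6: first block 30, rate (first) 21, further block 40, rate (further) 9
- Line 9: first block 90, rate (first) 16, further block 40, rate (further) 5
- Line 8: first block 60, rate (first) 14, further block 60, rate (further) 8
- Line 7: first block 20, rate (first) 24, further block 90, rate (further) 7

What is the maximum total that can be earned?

Treat each block as its own option and order by rate: Line 7/T1 24 > Line 6/T1 21 > Line 9/T1 16 > Line 8/T1 14 > Line 6/T2 9 > Line 8/T2 8 > Line 7/T2 7 > Line 9/T2 5.
Line 7 T1 at 24: fill all 20 — 140 left.
Line 6/T1 (21): +30 — 110 left.
Fill Line 9 T1 block (90 at 16) — 20 left.
Line 8 T1 at 14: only 20 left, fill 20.
Total = 24×20 + 21×30 + 16×90 + 14×20 = 2830.

2830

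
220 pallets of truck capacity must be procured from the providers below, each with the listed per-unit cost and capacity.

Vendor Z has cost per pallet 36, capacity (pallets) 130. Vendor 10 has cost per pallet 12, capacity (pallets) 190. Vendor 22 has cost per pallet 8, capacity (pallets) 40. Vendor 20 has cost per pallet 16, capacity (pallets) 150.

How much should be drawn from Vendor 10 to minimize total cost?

180

Use providers in increasing cost order.
Vendor 22 (8): use full 40 → 180 pallets to go.
Take 180 from Vendor 10 at 12 to finish.
Vendor 20, Vendor Z: unused.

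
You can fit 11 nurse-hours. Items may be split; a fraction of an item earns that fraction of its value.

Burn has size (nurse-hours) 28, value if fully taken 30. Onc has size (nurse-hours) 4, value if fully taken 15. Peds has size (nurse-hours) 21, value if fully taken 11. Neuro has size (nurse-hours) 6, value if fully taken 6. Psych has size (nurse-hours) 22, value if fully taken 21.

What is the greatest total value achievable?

22.5

Best value per unit of size first: Onc 15/4≈3.75, Burn 30/28≈1.07, Neuro 6/6≈1, Psych 21/22≈0.955, Peds 11/21≈0.524.
Onc: take in full, 4 nurse-hours for value 15 ; 7 left.
7 nurse-hours left: a 7/28 share of Burn gives 30×7/28 = 7.5.
Total value = 22.5.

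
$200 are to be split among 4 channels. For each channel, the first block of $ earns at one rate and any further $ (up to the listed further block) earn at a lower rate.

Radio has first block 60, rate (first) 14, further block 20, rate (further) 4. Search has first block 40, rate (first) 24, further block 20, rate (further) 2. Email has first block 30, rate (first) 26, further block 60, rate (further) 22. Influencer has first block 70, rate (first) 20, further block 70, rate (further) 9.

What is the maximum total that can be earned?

4460

Order all 8 blocks by rate: Email/tier1 26 > Search/tier1 24 > Email/tier2 22 > Influencer/tier1 20 > Radio/tier1 14 > Influencer/tier2 9 > Radio/tier2 4 > Search/tier2 2.
Fill Email tier1 block (30 at 26) — 170 left.
Search tier1 at 24: fill all 40 — 130 left.
Email tier2 at 22: fill all 60 — 70 left.
Influencer tier1 at 20: fill all 70 — 0 left.
Total = 26×30 + 24×40 + 22×60 + 20×70 = 4460.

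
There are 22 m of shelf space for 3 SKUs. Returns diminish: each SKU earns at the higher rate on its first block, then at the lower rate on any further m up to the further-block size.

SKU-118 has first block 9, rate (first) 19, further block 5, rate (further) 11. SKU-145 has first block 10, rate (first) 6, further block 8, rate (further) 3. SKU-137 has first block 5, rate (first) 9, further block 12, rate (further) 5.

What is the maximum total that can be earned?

Treat each block as its own option and order by rate: SKU-118/first 19 > SKU-118/second 11 > SKU-137/first 9 > SKU-145/first 6 > SKU-137/second 5 > SKU-145/second 3.
SKU-118/first (19): +9 ; 13 left.
SKU-118 second at 11: fill all 5 ; 8 left.
SKU-137 first at 9: fill all 5 ; 3 left.
3 remain; put them into SKU-145 first at 6.
Total = 19×9 + 11×5 + 9×5 + 6×3 = 289.

289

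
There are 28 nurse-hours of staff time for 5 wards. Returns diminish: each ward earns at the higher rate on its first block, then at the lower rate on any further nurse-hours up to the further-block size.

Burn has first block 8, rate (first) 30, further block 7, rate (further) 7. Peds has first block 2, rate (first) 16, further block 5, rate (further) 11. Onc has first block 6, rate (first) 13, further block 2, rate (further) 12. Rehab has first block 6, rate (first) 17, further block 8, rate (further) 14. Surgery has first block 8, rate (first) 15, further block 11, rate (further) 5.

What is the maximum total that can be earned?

550

Treat each block as its own option and order by rate: Burn/first 30 > Rehab/first 17 > Peds/first 16 > Surgery/first 15 > Rehab/second 14 > Onc/first 13 > Onc/second 12 > Peds/second 11 > Burn/second 7 > Surgery/second 5.
Fill Burn first block (8 at 30) → 20 left.
Fill Rehab first block (6 at 17) → 14 left.
Peds first at 16: fill all 2 → 12 left.
Surgery/first (15): +8 → 4 left.
Rehab second at 14: only 4 left, fill 4.
Total = 30×8 + 17×6 + 16×2 + 15×8 + 14×4 = 550.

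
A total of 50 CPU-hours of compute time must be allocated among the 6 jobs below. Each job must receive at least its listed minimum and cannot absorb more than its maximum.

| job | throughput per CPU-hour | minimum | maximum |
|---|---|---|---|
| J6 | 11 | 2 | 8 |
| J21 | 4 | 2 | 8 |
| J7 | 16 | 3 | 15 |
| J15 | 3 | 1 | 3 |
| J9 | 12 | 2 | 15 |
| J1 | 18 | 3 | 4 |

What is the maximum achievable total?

Meeting every minimum uses 2+2+3+1+2+3 = 13 CPU-hours, leaving 37.
Order the jobs by throughput per CPU-hour: J1 18 > J7 16 > J9 12 > J6 11 > J21 4 > J15 3.
J1 takes 1 more to reach its cap of 4 ; 36 left.
J7 takes 12 more to reach its cap of 15 ; 24 left.
Give J9 13 more to hit its cap of 15 ; 11 left.
J6: +6 to 8 (cap) ; 5 left.
Only 5 left; J21 takes them to reach 7.
Total = 11×8 + 4×7 + 16×15 + 3×1 + 12×15 + 18×4 = 611.

611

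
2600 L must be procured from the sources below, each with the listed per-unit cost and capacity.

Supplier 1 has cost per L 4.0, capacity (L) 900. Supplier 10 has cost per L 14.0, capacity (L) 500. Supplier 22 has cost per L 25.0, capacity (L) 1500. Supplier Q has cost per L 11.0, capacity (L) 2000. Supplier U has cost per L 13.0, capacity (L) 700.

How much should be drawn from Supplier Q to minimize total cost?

Cheapest first:
Supplier 1 at 4.0: take all 900 L ; 1700 still needed.
Supplier Q (11.0): take the remaining 1700 ; done.
Supplier U, Supplier 10, Supplier 22: unused.

1700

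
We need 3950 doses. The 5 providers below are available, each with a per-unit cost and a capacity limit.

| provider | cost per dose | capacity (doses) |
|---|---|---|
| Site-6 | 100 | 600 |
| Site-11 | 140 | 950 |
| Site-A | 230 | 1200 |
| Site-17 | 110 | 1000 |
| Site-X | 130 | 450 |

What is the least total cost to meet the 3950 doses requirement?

Cheapest first:
Site-6 at 100: take all 600 doses — 3350 still needed.
Take 1000 from Site-17 at 110 — need 2350 more.
Take 450 from Site-X at 130 — need 1900 more.
Site-11 at 140: take all 950 doses — 950 still needed.
Site-A (230): take the remaining 950 — done.
Cost = 600×100 + 1000×110 + 450×130 + 950×140 + 950×230 = 580000.

580000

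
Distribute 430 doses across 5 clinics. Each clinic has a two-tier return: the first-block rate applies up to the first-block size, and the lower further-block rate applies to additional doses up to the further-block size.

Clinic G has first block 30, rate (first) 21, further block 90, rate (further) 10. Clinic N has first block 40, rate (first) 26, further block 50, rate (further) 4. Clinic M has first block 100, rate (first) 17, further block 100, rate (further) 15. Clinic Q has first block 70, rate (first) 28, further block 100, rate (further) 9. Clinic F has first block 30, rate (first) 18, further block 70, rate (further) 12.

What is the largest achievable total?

8090

Rank every tier by rate: Clinic Q/tier1 28 > Clinic N/tier1 26 > Clinic G/tier1 21 > Clinic F/tier1 18 > Clinic M/tier1 17 > Clinic M/tier2 15 > Clinic F/tier2 12 > Clinic G/tier2 10 > Clinic Q/tier2 9 > Clinic N/tier2 4.
Clinic Q tier1 at 28: fill all 70 ; 360 left.
Clinic N tier1 at 26: fill all 40 ; 320 left.
Clinic G tier1 at 21: fill all 30 ; 290 left.
Clinic F tier1 at 18: fill all 30 ; 260 left.
Clinic M tier1 at 17: fill all 100 ; 160 left.
Clinic M/tier2 (15): +100 ; 60 left.
Clinic F tier2 at 12: only 60 left, fill 60.
Total = 28×70 + 26×40 + 21×30 + 18×30 + 17×100 + 15×100 + 12×60 = 8090.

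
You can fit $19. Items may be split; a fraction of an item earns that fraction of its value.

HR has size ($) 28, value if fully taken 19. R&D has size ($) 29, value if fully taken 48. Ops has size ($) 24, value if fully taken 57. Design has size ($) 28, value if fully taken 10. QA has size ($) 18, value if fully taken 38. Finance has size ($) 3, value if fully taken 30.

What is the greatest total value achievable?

68

Sort by value density: Finance 30/3≈10, Ops 57/24≈2.38, QA 38/18≈2.11, R&D 48/29≈1.66, HR 19/28≈0.679, Design 10/28≈0.357.
All 3 $ of Finance fit (value 30) ; 16 remain.
16 $ left: a 16/24 share of Ops gives 57×16/24 = 38.
Total value = 68.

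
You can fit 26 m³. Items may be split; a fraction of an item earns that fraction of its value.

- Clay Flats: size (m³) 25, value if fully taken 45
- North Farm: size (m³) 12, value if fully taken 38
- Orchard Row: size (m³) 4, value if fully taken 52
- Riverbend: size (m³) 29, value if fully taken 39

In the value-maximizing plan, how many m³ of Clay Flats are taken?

10

Best value per unit of size first: Orchard Row 52/4≈13, North Farm 38/12≈3.17, Clay Flats 45/25≈1.8, Riverbend 39/29≈1.34.
All 4 m³ of Orchard Row fit (value 52) — 22 remain.
North Farm: take in full, 12 m³ for value 38 — 10 left.
Only 10 m³ remain; take 10/25 of Clay Flats for value 45×10/25 = 18.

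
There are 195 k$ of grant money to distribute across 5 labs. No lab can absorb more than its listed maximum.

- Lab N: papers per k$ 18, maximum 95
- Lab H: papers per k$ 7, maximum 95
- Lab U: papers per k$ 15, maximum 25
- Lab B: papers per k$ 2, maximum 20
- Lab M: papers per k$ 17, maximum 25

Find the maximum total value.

Rank by papers per k$: Lab N 18 > Lab M 17 > Lab U 15 > Lab H 7 > Lab B 2.
Give Lab N 95 to hit its cap of 95 — 100 left.
Give Lab M 25 to hit its cap of 25 — 75 left.
Lab U: +25 to 25 (cap) — 50 left.
Lab H has room for 95 but only 50 remain, so it gets 50.
Total = 18×95 + 7×50 + 15×25 + 17×25 = 2860.

2860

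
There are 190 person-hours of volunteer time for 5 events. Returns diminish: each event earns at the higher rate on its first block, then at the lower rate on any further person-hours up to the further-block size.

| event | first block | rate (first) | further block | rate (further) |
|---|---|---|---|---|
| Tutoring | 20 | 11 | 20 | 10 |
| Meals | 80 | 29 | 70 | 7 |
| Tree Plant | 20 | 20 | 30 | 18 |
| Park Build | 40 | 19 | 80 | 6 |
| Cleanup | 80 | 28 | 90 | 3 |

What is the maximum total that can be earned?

5150

Rank every tier by rate: Meals/first 29 > Cleanup/first 28 > Tree Plant/first 20 > Park Build/first 19 > Tree Plant/second 18 > Tutoring/first 11 > Tutoring/second 10 > Meals/second 7 > Park Build/second 6 > Cleanup/second 3.
Meals first at 29: fill all 80 — 110 left.
Fill Cleanup first block (80 at 28) — 30 left.
Fill Tree Plant first block (20 at 20) — 10 left.
Park Build first at 19: only 10 left, fill 10.
Total = 29×80 + 28×80 + 20×20 + 19×10 = 5150.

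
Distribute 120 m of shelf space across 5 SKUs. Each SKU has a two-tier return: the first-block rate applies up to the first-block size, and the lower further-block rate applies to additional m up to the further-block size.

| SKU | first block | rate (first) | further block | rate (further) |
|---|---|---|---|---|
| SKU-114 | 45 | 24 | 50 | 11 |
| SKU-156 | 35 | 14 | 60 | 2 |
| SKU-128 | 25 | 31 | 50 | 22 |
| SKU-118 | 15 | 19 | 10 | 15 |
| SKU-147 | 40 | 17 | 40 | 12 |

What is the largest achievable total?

Order all 10 blocks by rate: SKU-128/tier1 31 > SKU-114/tier1 24 > SKU-128/tier2 22 > SKU-118/tier1 19 > SKU-147/tier1 17 > SKU-118/tier2 15 > SKU-156/tier1 14 > SKU-147/tier2 12 > SKU-114/tier2 11 > SKU-156/tier2 2.
SKU-128 tier1 at 31: fill all 25 ; 95 left.
Fill SKU-114 tier1 block (45 at 24) ; 50 left.
SKU-128 tier2 at 22: fill all 50 ; 0 left.
Total = 31×25 + 24×45 + 22×50 = 2955.

2955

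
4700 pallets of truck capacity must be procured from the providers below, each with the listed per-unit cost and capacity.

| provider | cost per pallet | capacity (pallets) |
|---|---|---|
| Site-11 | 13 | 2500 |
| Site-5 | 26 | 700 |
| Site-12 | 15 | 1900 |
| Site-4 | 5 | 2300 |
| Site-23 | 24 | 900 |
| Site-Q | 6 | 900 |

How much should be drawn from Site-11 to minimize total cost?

1500

Use providers in increasing cost order.
Site-4 at 5: take all 2300 pallets ; 2400 still needed.
Take 900 from Site-Q at 6 ; need 1500 more.
Site-11 (13): take the remaining 1500 ; done.
Site-12, Site-23, Site-5: unused.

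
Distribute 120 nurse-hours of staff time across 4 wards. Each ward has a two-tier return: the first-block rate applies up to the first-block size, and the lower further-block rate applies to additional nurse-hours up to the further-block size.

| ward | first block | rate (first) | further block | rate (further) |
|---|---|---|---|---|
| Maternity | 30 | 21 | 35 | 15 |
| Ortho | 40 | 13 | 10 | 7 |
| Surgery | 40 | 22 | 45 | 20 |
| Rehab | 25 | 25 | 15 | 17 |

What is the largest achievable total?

2635

Treat each block as its own option and order by rate: Rehab/tier1 25 > Surgery/tier1 22 > Maternity/tier1 21 > Surgery/tier2 20 > Rehab/tier2 17 > Maternity/tier2 15 > Ortho/tier1 13 > Ortho/tier2 7.
Rehab/tier1 (25): +25 — 95 left.
Fill Surgery tier1 block (40 at 22) — 55 left.
Fill Maternity tier1 block (30 at 21) — 25 left.
Surgery/tier2: +25 of 45 at 20; pool empty.
Total = 25×25 + 22×40 + 21×30 + 20×25 = 2635.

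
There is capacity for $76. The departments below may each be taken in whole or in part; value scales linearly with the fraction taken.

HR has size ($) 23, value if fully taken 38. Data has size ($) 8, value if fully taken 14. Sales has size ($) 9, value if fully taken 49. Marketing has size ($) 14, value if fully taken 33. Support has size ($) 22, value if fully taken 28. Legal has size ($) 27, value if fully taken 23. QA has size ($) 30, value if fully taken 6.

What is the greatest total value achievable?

162

Rank by value-to-size ratio: Sales 49/9≈5.44, Marketing 33/14≈2.36, Data 14/8≈1.75, HR 38/23≈1.65, Support 28/22≈1.27, Legal 23/27≈0.852, QA 6/30≈0.2.
Take all of Sales (9 $, value 49) ; 67 $ left.
All 14 $ of Marketing fit (value 33) ; 53 remain.
All 8 $ of Data fit (value 14) ; 45 remain.
Take all of HR (23 $, value 38) ; 22 $ left.
All 22 $ of Support fit (value 28) ; 0 remain.
Total value = 162.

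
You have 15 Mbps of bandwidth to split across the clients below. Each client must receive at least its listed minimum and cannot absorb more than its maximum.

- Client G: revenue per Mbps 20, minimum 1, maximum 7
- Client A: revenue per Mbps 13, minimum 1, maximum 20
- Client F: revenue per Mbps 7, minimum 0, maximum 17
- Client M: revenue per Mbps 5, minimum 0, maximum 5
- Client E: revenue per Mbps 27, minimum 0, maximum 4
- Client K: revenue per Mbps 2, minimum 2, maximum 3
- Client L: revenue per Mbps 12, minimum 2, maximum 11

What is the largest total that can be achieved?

Meeting every minimum uses 1+1+0+0+0+2+2 = 6 Mbps, leaving 9.
Rank by revenue per Mbps: Client E 27 > Client G 20 > Client A 13 > Client L 12 > Client F 7 > Client M 5 > Client K 2.
Client E: +4 to 4 (cap) → 5 left.
Only 5 left; Client G takes them to reach 6.
Total = 20×6 + 13×1 + 27×4 + 2×2 + 12×2 = 269.

269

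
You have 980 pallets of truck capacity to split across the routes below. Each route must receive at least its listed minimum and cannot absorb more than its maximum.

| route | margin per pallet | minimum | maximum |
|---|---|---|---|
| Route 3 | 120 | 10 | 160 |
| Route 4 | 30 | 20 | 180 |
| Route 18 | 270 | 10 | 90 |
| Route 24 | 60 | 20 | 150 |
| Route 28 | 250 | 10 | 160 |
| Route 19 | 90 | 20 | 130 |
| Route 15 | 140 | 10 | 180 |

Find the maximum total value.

Meeting every minimum uses 10+20+10+20+10+20+10 = 100 pallets, leaving 880.
Highest margin per pallet first: Route 18 270 > Route 28 250 > Route 15 140 > Route 3 120 > Route 19 90 > Route 24 60 > Route 4 30.
Give Route 18 80 more to hit its cap of 90 — 800 left.
Route 28 takes 150 more to reach its cap of 160 — 650 left.
Route 15 takes 170 more to reach its cap of 180 — 480 left.
Route 3: +150 to 160 (cap) — 330 left.
Give Route 19 110 more to hit its cap of 130 — 220 left.
Give Route 24 130 more to hit its cap of 150 — 90 left.
Only 90 left; Route 4 takes them to reach 110.
Total = 120×160 + 30×110 + 270×90 + 60×150 + 250×160 + 90×130 + 140×180 = 132700.

132700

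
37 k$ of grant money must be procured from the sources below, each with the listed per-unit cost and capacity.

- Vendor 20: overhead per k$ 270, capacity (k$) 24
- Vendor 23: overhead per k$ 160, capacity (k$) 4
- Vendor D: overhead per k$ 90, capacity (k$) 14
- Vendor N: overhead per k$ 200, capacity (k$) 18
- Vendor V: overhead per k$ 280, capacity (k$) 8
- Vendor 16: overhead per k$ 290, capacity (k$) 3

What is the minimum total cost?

Cheapest first:
Vendor D (90): use full 14 → 23 k$ to go.
Vendor 23 (160): use full 4 → 19 k$ to go.
Vendor N at 200: take all 18 k$ → 1 still needed.
Vendor 20 at 270: take 1 of its 24 → requirement met.
Vendor V, Vendor 16: unused.
Cost = 14×90 + 4×160 + 18×200 + 1×270 = 5770.

5770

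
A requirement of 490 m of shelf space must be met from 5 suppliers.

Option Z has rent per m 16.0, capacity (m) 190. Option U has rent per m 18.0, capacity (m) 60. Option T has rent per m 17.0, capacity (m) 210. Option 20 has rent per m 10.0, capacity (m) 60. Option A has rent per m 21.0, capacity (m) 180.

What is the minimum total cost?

Fill from the cheapest supplier first.
Take 60 from Option 20 at 10.0 ; need 430 more.
Option Z at 16.0: take all 190 m ; 240 still needed.
Take 210 from Option T at 17.0 ; need 30 more.
Option U at 18.0: take 30 of its 60 ; requirement met.
Option A: unused.
Cost = 60×10.0 + 190×16.0 + 210×17.0 + 30×18.0 = 7750.

7750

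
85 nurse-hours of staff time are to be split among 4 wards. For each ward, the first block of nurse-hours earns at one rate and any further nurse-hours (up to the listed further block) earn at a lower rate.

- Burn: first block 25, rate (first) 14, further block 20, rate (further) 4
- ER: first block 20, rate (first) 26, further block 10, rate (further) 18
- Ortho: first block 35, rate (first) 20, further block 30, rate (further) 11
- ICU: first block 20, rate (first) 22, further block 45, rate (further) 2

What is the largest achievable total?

1840

Rank every tier by rate: ER/T1 26 > ICU/T1 22 > Ortho/T1 20 > ER/T2 18 > Burn/T1 14 > Ortho/T2 11 > Burn/T2 4 > ICU/T2 2.
ER T1 at 26: fill all 20 ; 65 left.
ICU/T1 (22): +20 ; 45 left.
Ortho/T1 (20): +35 ; 10 left.
ER/T2 (18): +10 ; 0 left.
Total = 26×20 + 22×20 + 20×35 + 18×10 = 1840.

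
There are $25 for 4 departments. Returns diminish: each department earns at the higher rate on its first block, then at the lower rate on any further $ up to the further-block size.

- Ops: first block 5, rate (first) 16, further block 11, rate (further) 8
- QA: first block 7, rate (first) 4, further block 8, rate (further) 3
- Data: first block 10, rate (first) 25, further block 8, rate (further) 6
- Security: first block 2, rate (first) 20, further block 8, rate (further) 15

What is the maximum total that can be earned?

Rank every tier by rate: Data/T1 25 > Security/T1 20 > Ops/T1 16 > Security/T2 15 > Ops/T2 8 > Data/T2 6 > QA/T1 4 > QA/T2 3.
Fill Data T1 block (10 at 25) ; 15 left.
Security/T1 (20): +2 ; 13 left.
Ops/T1 (16): +5 ; 8 left.
Fill Security T2 block (8 at 15) ; 0 left.
Total = 25×10 + 20×2 + 16×5 + 15×8 = 490.

490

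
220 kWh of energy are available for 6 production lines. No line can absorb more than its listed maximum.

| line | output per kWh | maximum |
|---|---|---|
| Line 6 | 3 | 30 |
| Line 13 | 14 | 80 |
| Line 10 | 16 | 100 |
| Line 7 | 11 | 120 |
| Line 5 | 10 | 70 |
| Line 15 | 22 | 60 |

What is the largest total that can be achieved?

Rank by output per kWh: Line 15 22 > Line 10 16 > Line 13 14 > Line 7 11 > Line 5 10 > Line 6 3.
Line 15 takes 60 to reach its cap of 60 — 160 left.
Give Line 10 100 to hit its cap of 100 — 60 left.
Only 60 left; Line 13 takes them to reach 60.
Total = 14×60 + 16×100 + 22×60 = 3760.

3760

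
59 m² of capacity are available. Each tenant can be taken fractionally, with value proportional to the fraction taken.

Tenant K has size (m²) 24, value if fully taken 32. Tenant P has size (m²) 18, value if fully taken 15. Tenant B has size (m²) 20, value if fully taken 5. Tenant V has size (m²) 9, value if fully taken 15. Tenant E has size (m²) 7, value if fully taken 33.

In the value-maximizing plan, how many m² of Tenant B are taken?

1

Rank by value-to-size ratio: Tenant E 33/7≈4.71, Tenant V 15/9≈1.67, Tenant K 32/24≈1.33, Tenant P 15/18≈0.833, Tenant B 5/20≈0.25.
All 7 m² of Tenant E fit (value 33) ; 52 remain.
Tenant V: take in full, 9 m² for value 15 ; 43 left.
All 24 m² of Tenant K fit (value 32) ; 19 remain.
Take all of Tenant P (18 m², value 15) ; 1 m² left.
Only 1 m² remain; take 1/20 of Tenant B for value 5×1/20 = 0.25.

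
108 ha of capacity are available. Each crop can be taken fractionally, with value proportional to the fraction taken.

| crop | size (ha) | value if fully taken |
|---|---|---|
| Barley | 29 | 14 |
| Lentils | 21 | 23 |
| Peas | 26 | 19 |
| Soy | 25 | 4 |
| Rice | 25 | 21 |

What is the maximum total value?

Sort by value density: Lentils 23/21≈1.1, Rice 21/25≈0.84, Peas 19/26≈0.731, Barley 14/29≈0.483, Soy 4/25≈0.16.
All 21 ha of Lentils fit (value 23) → 87 remain.
Take all of Rice (25 ha, value 21) → 62 ha left.
Take all of Peas (26 ha, value 19) → 36 ha left.
All 29 ha of Barley fit (value 14) → 7 remain.
Only 7 ha remain; take 7/25 of Soy for value 4×7/25 = 1.12.
Total value = 78.12.

78.12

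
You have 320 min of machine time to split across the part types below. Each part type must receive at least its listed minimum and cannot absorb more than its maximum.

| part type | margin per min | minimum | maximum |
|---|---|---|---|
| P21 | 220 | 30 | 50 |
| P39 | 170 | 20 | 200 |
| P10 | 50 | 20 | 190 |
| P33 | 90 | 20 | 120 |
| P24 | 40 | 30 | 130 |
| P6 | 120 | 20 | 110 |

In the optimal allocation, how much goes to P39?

Meeting every minimum uses 30+20+20+20+30+20 = 140 min, leaving 180.
Order the part types by margin per min: P21 220 > P39 170 > P6 120 > P33 90 > P10 50 > P24 40.
P21: +20 to 50 (cap) — 160 left.
P39 has room for 180 more but only 160 remain, so it gets 180.

180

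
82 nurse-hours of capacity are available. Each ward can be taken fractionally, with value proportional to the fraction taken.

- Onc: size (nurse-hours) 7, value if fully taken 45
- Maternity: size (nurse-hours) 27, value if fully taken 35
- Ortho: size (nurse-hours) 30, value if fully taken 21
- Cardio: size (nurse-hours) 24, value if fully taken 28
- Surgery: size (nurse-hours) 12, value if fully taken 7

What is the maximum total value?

Rank by value-to-size ratio: Onc 45/7≈6.43, Maternity 35/27≈1.3, Cardio 28/24≈1.17, Ortho 21/30≈0.7, Surgery 7/12≈0.583.
Onc: take in full, 7 nurse-hours for value 45 — 75 left.
Take all of Maternity (27 nurse-hours, value 35) — 48 nurse-hours left.
Cardio: take in full, 24 nurse-hours for value 28 — 24 left.
Only 24 nurse-hours remain; take 24/30 of Ortho for value 21×24/30 = 16.8.
Total value = 124.8.

124.8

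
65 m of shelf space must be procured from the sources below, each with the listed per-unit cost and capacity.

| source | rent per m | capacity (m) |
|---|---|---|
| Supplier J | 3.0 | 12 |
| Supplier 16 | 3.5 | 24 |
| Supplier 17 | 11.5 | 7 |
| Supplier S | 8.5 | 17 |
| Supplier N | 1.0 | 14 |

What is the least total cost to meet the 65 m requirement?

261.5

Cheapest first:
Supplier N at 1.0: take all 14 m ; 51 still needed.
Supplier J at 3.0: take all 12 m ; 39 still needed.
Take 24 from Supplier 16 at 3.5 ; need 15 more.
Take 15 from Supplier S at 8.5 to finish.
Supplier 17: unused.
Cost = 14×1.0 + 12×3.0 + 24×3.5 + 15×8.5 = 261.5.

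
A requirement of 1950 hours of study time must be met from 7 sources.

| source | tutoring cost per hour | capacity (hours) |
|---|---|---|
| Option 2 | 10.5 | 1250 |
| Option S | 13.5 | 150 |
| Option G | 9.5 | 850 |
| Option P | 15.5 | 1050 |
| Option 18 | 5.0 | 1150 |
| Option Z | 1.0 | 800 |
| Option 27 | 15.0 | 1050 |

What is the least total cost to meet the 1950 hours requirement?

6550

Cheapest first:
Option Z at 1.0: take all 800 hours → 1150 still needed.
Take 1150 from Option 18 at 5.0 → need 0 more.
Option G, Option 2, Option S, Option 27, Option P: unused.
Cost = 800×1.0 + 1150×5.0 = 6550.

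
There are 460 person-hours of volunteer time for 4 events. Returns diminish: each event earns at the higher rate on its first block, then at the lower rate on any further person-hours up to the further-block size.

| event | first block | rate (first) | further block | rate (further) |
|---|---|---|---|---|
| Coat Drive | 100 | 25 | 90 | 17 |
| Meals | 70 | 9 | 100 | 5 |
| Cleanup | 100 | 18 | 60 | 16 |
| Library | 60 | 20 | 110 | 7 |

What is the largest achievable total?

8440

Rank every tier by rate: Coat Drive/first 25 > Library/first 20 > Cleanup/first 18 > Coat Drive/second 17 > Cleanup/second 16 > Meals/first 9 > Library/second 7 > Meals/second 5.
Fill Coat Drive first block (100 at 25) — 360 left.
Library first at 20: fill all 60 — 300 left.
Cleanup first at 18: fill all 100 — 200 left.
Coat Drive second at 17: fill all 90 — 110 left.
Cleanup second at 16: fill all 60 — 50 left.
Meals/first: +50 of 70 at 9; pool empty.
Total = 25×100 + 20×60 + 18×100 + 17×90 + 16×60 + 9×50 = 8440.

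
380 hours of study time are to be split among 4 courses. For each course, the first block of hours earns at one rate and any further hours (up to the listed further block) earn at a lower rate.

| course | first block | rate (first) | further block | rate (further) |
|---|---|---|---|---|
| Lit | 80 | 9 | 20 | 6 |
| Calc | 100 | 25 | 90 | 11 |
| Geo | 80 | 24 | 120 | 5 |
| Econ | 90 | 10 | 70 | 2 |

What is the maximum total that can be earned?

Rank every tier by rate: Calc/tier1 25 > Geo/tier1 24 > Calc/tier2 11 > Econ/tier1 10 > Lit/tier1 9 > Lit/tier2 6 > Geo/tier2 5 > Econ/tier2 2.
Fill Calc tier1 block (100 at 25) — 280 left.
Fill Geo tier1 block (80 at 24) — 200 left.
Calc tier2 at 11: fill all 90 — 110 left.
Econ tier1 at 10: fill all 90 — 20 left.
Lit/tier1: +20 of 80 at 9; pool empty.
Total = 25×100 + 24×80 + 11×90 + 10×90 + 9×20 = 6490.

6490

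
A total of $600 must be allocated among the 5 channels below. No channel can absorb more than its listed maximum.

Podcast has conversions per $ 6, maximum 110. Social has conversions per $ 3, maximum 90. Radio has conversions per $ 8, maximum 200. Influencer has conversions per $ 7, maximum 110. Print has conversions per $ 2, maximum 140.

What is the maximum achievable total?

Order the channels by conversions per $: Radio 8 > Influencer 7 > Podcast 6 > Social 3 > Print 2.
Give Radio 200 to hit its cap of 200 — 400 left.
Influencer takes 110 to reach its cap of 110 — 290 left.
Podcast: +110 to 110 (cap) — 180 left.
Social takes 90 to reach its cap of 90 — 90 left.
Only 90 left; Print takes them to reach 90.
Total = 6×110 + 3×90 + 8×200 + 7×110 + 2×90 = 3480.

3480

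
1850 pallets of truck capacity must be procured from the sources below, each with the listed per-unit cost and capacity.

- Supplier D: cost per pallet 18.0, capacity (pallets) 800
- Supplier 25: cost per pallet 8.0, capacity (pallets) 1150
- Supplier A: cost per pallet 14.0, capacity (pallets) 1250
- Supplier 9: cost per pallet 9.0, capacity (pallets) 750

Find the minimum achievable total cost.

15500

Use sources in increasing cost order.
Supplier 25 (8.0): use full 1150 → 700 pallets to go.
Supplier 9 (9.0): take the remaining 700 → done.
Supplier A, Supplier D: unused.
Cost = 1150×8.0 + 700×9.0 = 15500.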